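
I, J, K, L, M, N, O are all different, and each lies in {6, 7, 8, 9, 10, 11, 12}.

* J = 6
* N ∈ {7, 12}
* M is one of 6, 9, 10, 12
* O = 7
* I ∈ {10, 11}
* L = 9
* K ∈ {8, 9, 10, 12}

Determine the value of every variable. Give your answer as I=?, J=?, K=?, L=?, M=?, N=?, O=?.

J must be 6 (only option left). Remove 6 from M.
L must be 9 (only option left). Remove 9 from K, M.
O's domain is down to {7}, so O = 7. Strike 7 from N.
That leaves N = 12. Strike 12 from K, M.
M's domain is down to {10}, so M = 10. So I, K can't be 10.
I must be 11 (only option left).
K must be 8 (only option left).

I=11, J=6, K=8, L=9, M=10, N=12, O=7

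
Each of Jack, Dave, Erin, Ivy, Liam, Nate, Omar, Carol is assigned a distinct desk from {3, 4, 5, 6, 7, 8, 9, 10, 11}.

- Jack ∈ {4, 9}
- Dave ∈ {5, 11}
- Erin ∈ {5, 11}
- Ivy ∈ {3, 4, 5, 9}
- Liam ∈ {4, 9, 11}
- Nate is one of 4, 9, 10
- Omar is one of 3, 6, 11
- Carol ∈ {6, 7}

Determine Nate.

10

The 8 variables draw from only 8 values {3, 4, 5, 6, 7, 9, 10, 11}, so each is used; only Carol can be 7, hence Carol = 7.
The 7 still-open variables together cover exactly {3, 4, 5, 6, 9, 10, 11} — 7 values for 7 variables — and 6 appears only in Omar's list, so Omar = 6.
Among the 6 still-open variables, 3 fits only Ivy (and all 6 values in {3, 4, 5, 9, 10, 11} must be used), so Ivy = 3.
The 5 still-open variables together cover exactly {4, 5, 9, 10, 11} — 5 values for 5 variables — and 10 appears only in Nate's list, so Nate = 10.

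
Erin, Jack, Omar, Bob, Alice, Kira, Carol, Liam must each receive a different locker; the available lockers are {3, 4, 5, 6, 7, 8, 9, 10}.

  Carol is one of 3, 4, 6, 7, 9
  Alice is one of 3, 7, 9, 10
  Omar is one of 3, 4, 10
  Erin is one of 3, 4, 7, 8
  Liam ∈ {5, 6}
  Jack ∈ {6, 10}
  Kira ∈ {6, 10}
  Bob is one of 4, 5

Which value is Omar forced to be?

Among the 8 variables, 8 fits only Erin (and all 8 values in {3, 4, 5, 6, 7, 8, 9, 10} must be used), so Erin = 8.
Jack and Kira between them cover only {6, 10} — a naked pair. Remove those values from Omar, Alice, Carol, Liam.
That leaves Liam = 5. Remove 5 from Bob.
Bob must be 4 (only option left). Strike 4 from Omar, Carol.
So Omar = 3.

3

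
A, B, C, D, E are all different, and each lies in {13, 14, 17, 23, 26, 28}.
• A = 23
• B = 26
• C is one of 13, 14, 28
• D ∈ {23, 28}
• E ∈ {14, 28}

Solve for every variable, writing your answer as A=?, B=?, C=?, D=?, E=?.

A=23, B=26, C=13, D=28, E=14

A's domain is down to {23}, so A = 23. Strike 23 from D.
B's domain is down to {26}, so B = 26.
That leaves D = 28. Remove 28 from C, E.
E has just one choice, so E = 14. Eliminate 14 elsewhere: C.
That leaves C = 13.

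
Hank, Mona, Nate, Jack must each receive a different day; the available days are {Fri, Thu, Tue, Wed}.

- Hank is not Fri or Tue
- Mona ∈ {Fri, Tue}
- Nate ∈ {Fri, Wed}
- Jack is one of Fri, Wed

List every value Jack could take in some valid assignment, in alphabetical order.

The 4 variables together cover exactly {Fri, Thu, Tue, Wed} — 4 values for 4 variables — and Thu appears only in Hank's list, so Hank = Thu.
The 3 still-open variables draw from only 3 values {Fri, Tue, Wed}, so each is used; only Mona can be Tue, hence Mona = Tue.
No further eliminations apply; Jack can still be any of Fri, Wed.

Fri, Wed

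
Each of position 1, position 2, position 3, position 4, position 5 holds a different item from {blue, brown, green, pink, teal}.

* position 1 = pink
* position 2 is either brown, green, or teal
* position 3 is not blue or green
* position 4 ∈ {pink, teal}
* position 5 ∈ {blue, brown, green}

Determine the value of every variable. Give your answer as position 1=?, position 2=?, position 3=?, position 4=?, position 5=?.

position 1=pink, position 2=green, position 3=brown, position 4=teal, position 5=blue

position 1's domain is down to {pink}, so position 1 = pink. So position 3, position 4 can't be pink.
position 4's domain is down to {teal}, so position 4 = teal. Eliminate teal elsewhere: position 2, position 3.
position 3 has just one choice, so position 3 = brown. So position 2, position 5 can't be brown.
That leaves position 2 = green. So position 5 can't be green.
position 5 has just one choice, so position 5 = blue.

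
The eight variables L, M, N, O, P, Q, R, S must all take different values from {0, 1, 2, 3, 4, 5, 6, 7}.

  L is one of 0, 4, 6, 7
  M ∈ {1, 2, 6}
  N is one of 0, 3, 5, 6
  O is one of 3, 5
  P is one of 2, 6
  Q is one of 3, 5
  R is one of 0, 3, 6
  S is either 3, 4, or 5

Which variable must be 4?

The 8 variables draw from only 8 values {0, 1, 2, 3, 4, 5, 6, 7}, so each is used; only M can be 1, hence M = 1.
The 7 still-open variables together cover exactly {0, 2, 3, 4, 5, 6, 7} — 7 values for 7 variables — and 2 appears only in P's list, so P = 2.
The 6 still-open variables draw from only 6 values {0, 3, 4, 5, 6, 7}, so each is used; only L can be 7, hence L = 7.
The 5 still-open variables together cover exactly {0, 3, 4, 5, 6} — 5 values for 5 variables — and 4 appears only in S's list, so S = 4.

S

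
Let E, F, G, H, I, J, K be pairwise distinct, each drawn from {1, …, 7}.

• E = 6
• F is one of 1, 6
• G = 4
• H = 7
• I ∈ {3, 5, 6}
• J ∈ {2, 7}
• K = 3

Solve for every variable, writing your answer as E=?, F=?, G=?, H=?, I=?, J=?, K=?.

E has just one choice, so E = 6. Strike 6 from F, I.
F must be 1 (only option left).
G's domain is down to {4}, so G = 4.
H must be 7 (only option left). Eliminate 7 elsewhere: J.
J has just one choice, so J = 2.
K's domain is down to {3}, so K = 3. Eliminate 3 elsewhere: I.
I has just one choice, so I = 5.

E=6, F=1, G=4, H=7, I=5, J=2, K=3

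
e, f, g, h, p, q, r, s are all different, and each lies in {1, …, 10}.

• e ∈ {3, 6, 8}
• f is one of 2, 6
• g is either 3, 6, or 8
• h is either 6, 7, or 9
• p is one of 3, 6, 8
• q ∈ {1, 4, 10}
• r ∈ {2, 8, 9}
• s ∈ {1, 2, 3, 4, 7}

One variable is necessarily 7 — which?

h

e, g, p share exactly the 3 values {3, 6, 8}; by pigeonhole those values go to them, so strike 3, 6, 8 from f, h, r, s.
f's domain is down to {2}, so f = 2. Remove 2 from r, s.
That leaves r = 9. Strike 9 from h.
So 7 goes to h.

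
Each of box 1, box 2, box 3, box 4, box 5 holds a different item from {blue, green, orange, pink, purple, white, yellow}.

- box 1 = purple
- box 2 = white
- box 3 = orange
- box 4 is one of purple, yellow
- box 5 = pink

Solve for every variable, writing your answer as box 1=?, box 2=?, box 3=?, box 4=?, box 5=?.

box 1 must be purple (only option left). Remove purple from box 4.
box 2's domain is down to {white}, so box 2 = white.
box 3 must be orange (only option left).
That leaves box 4 = yellow.
box 5's domain is down to {pink}, so box 5 = pink.

box 1=purple, box 2=white, box 3=orange, box 4=yellow, box 5=pink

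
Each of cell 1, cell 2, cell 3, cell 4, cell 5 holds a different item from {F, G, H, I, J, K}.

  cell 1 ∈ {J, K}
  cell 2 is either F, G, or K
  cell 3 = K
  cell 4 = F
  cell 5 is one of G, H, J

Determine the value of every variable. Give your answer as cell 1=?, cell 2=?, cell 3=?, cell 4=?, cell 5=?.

cell 1=J, cell 2=G, cell 3=K, cell 4=F, cell 5=H

cell 3's domain is down to {K}, so cell 3 = K. So cell 1, cell 2 can't be K.
cell 4 has just one choice, so cell 4 = F. So cell 2 can't be F.
cell 1 has just one choice, so cell 1 = J. Remove J from cell 5.
cell 2 must be G (only option left). So cell 5 can't be G.
cell 5 must be H (only option left).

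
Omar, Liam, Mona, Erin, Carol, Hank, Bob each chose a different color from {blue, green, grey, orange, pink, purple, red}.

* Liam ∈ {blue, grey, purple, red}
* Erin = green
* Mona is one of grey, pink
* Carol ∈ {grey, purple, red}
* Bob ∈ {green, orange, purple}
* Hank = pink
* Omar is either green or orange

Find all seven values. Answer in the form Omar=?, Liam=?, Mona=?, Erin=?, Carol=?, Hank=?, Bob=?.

Omar=orange, Liam=blue, Mona=grey, Erin=green, Carol=red, Hank=pink, Bob=purple

Erin's domain is down to {green}, so Erin = green. Strike green from Omar, Bob.
Hank's domain is down to {pink}, so Hank = pink. So Mona can't be pink.
That leaves Omar = orange. Strike orange from Bob.
Mona has just one choice, so Mona = grey. Eliminate grey elsewhere: Liam, Carol.
Bob's domain is down to {purple}, so Bob = purple. So Liam, Carol can't be purple.
That leaves Carol = red. Strike red from Liam.
That leaves Liam = blue.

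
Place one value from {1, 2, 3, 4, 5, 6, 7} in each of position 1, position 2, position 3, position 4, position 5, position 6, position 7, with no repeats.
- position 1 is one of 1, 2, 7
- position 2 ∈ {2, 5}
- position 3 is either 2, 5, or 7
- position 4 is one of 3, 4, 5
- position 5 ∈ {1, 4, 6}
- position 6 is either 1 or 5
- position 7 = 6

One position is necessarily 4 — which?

position 5

position 7 has just one choice, so position 7 = 6. Eliminate 6 elsewhere: position 5.
The 6 still-open variables together cover exactly {1, 2, 3, 4, 5, 7} — 6 values for 6 variables — and 3 appears only in position 4's list, so position 4 = 3.
Among the 5 still-open variables, 4 fits only position 5 (and all 5 values in {1, 2, 4, 5, 7} must be used), so position 5 = 4.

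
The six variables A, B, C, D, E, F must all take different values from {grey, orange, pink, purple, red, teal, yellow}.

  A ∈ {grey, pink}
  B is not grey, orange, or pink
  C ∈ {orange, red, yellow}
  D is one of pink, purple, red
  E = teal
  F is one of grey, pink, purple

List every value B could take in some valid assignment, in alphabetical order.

E must be teal (only option left). Remove teal from B.
No further eliminations apply; B can still be any of purple, red, yellow.

purple, red, yellow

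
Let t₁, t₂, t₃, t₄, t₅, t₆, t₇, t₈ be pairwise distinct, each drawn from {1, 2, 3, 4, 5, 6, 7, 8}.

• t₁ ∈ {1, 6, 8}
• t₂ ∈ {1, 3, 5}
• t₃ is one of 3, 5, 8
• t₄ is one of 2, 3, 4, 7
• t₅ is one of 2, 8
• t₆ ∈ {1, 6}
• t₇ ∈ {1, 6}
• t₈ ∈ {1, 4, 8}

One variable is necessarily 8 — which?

t₁

The 8 variables together cover exactly {1, 2, 3, 4, 5, 6, 7, 8} — 8 values for 8 variables — and 7 appears only in t₄'s list, so t₄ = 7.
Among the 7 still-open variables, 2 fits only t₅ (and all 7 values in {1, 2, 3, 4, 5, 6, 8} must be used), so t₅ = 2.
The 6 still-open variables draw from only 6 values {1, 3, 4, 5, 6, 8}, so each is used; only t₈ can be 4, hence t₈ = 4.
t₆ and t₇ between them cover only {1, 6} — a naked pair. Remove those values from t₁, t₂.
So 8 goes to t₁.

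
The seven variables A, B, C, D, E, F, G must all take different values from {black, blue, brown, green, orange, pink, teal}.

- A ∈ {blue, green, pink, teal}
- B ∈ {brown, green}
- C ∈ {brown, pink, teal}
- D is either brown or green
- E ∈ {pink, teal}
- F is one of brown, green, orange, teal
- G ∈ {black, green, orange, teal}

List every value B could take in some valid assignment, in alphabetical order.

Among the 7 variables, black fits only G (and all 7 values in {black, blue, brown, green, orange, pink, teal} must be used), so G = black.
Among the 6 still-open variables, blue fits only A (and all 6 values in {blue, brown, green, orange, pink, teal} must be used), so A = blue.
Among the 5 still-open variables, orange fits only F (and all 5 values in {brown, green, orange, pink, teal} must be used), so F = orange.
B and D share exactly the 2 values {brown, green}; by pigeonhole those values go to them, so strike brown, green from C.
No further eliminations apply; B can still be any of brown, green.

brown, green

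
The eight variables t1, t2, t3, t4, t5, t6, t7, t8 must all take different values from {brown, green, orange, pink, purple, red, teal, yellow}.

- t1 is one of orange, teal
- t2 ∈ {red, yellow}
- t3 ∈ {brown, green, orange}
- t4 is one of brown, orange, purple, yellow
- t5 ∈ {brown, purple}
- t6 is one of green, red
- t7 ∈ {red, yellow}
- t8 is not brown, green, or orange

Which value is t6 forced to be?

The 8 variables draw from only 8 values {brown, green, orange, pink, purple, red, teal, yellow}, so each is used; only t8 can be pink, hence t8 = pink.
The 7 still-open variables draw from only 7 values {brown, green, orange, purple, red, teal, yellow}, so each is used; only t1 can be teal, hence t1 = teal.
t2 and t7 between them cover only {red, yellow} — a naked pair. Remove those values from t4, t6.
So t6 = green.

green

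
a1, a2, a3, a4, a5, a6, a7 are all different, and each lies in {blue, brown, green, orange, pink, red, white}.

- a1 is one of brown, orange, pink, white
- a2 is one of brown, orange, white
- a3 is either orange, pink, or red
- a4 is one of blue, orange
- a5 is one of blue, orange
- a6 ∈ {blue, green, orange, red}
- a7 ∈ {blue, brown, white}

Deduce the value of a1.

pink

The 7 variables draw from only 7 values {blue, brown, green, orange, pink, red, white}, so each is used; only a6 can be green, hence a6 = green.
Among the 6 still-open variables, red fits only a3 (and all 6 values in {blue, brown, orange, pink, red, white} must be used), so a3 = red.
The 5 still-open variables draw from only 5 values {blue, brown, orange, pink, white}, so each is used; only a1 can be pink, hence a1 = pink.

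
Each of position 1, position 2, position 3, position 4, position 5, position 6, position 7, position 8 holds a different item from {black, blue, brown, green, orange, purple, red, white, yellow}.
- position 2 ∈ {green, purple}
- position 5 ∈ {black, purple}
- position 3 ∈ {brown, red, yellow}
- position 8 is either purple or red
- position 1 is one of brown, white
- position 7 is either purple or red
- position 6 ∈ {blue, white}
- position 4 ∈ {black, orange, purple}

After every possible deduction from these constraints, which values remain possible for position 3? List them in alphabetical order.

position 7 and position 8 between them cover only {purple, red} — a naked pair. Remove those values from position 2, position 3, position 4, position 5.
That leaves position 2 = green.
position 5 has just one choice, so position 5 = black. Remove black from position 4.
position 4 has just one choice, so position 4 = orange.
No further eliminations apply; position 3 can still be any of brown, yellow.

brown, yellow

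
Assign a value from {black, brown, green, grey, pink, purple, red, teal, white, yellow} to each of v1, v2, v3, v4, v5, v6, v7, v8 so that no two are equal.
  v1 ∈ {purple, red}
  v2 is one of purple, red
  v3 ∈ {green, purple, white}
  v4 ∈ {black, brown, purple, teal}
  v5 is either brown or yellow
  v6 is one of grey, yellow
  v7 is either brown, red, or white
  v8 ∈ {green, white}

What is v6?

grey

The 2 variables v1 and v2 are confined to {purple, red}, which locks those values in; drop them from v3, v4, v7.
v3 and v8 between them cover only {green, white} — a naked pair. Remove those values from v7.
v7 must be brown (only option left). Remove brown from v4, v5.
v5's domain is down to {yellow}, so v5 = yellow. Remove yellow from v6.
So v6 = grey.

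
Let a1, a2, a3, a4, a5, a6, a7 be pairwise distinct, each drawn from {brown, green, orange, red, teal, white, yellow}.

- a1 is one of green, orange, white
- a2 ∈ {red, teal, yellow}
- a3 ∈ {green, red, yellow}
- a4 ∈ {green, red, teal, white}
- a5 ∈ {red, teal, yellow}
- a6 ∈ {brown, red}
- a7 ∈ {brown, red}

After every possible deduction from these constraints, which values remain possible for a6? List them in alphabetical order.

brown, red

Among the 7 variables, orange fits only a1 (and all 7 values in {brown, green, orange, red, teal, white, yellow} must be used), so a1 = orange.
The 6 still-open variables together cover exactly {brown, green, red, teal, white, yellow} — 6 values for 6 variables — and white appears only in a4's list, so a4 = white.
The 5 still-open variables draw from only 5 values {brown, green, red, teal, yellow}, so each is used; only a3 can be green, hence a3 = green.
a6 and a7 share exactly the 2 values {brown, red}; by pigeonhole those values go to them, so strike brown, red from a2, a5.
No further eliminations apply; a6 can still be any of brown, red.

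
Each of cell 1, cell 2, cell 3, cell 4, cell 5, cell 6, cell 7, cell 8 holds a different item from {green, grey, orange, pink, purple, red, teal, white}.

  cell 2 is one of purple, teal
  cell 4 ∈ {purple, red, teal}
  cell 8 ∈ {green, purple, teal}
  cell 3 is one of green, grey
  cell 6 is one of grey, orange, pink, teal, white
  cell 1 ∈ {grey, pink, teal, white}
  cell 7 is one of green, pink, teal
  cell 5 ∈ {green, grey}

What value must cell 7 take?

The 8 variables together cover exactly {green, grey, orange, pink, purple, red, teal, white} — 8 values for 8 variables — and orange appears only in cell 6's list, so cell 6 = orange.
The 7 still-open variables draw from only 7 values {green, grey, pink, purple, red, teal, white}, so each is used; only cell 4 can be red, hence cell 4 = red.
The 6 still-open variables together cover exactly {green, grey, pink, purple, teal, white} — 6 values for 6 variables — and white appears only in cell 1's list, so cell 1 = white.
The 5 still-open variables together cover exactly {green, grey, pink, purple, teal} — 5 values for 5 variables — and pink appears only in cell 7's list, so cell 7 = pink.

pink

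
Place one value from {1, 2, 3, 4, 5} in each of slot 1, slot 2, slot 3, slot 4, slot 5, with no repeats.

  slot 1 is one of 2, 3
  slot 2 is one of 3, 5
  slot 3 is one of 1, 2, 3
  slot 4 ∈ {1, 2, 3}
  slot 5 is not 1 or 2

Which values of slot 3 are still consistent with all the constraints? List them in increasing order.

Among the 5 variables, 4 fits only slot 5 (and all 5 values in {1, 2, 3, 4, 5} must be used), so slot 5 = 4.
Among the 4 still-open variables, 5 fits only slot 2 (and all 4 values in {1, 2, 3, 5} must be used), so slot 2 = 5.
No further eliminations apply; slot 3 can still be any of 1, 2, 3.

1, 2, 3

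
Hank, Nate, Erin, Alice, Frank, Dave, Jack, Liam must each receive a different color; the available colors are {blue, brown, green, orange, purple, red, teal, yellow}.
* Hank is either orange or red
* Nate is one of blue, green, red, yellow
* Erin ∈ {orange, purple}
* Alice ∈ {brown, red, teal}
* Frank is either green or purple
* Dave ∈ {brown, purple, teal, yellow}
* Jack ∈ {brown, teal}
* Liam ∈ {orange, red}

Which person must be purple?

The 8 variables together cover exactly {blue, brown, green, orange, purple, red, teal, yellow} — 8 values for 8 variables — and blue appears only in Nate's list, so Nate = blue.
The 7 still-open variables together cover exactly {brown, green, orange, purple, red, teal, yellow} — 7 values for 7 variables — and green appears only in Frank's list, so Frank = green.
Among the 6 still-open variables, yellow fits only Dave (and all 6 values in {brown, orange, purple, red, teal, yellow} must be used), so Dave = yellow.
The 5 still-open variables draw from only 5 values {brown, orange, purple, red, teal}, so each is used; only Erin can be purple, hence Erin = purple.

Erin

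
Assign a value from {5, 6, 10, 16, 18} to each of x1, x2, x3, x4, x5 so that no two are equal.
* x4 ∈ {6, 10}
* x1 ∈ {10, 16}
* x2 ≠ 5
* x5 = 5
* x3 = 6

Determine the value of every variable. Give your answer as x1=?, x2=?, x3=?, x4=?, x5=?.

x1=16, x2=18, x3=6, x4=10, x5=5

x3 must be 6 (only option left). So x2, x4 can't be 6.
x4 must be 10 (only option left). Strike 10 from x1, x2.
x5 must be 5 (only option left).
x1 must be 16 (only option left). Strike 16 from x2.
That leaves x2 = 18.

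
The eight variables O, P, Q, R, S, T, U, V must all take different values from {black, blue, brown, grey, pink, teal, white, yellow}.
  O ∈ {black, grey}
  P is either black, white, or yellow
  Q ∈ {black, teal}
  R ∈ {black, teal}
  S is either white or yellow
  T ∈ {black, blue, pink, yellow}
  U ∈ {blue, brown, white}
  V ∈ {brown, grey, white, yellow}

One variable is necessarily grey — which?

Among the 8 variables, pink fits only T (and all 8 values in {black, blue, brown, grey, pink, teal, white, yellow} must be used), so T = pink.
The 7 still-open variables draw from only 7 values {black, blue, brown, grey, teal, white, yellow}, so each is used; only U can be blue, hence U = blue.
The 6 still-open variables together cover exactly {black, brown, grey, teal, white, yellow} — 6 values for 6 variables — and brown appears only in V's list, so V = brown.
The 5 still-open variables together cover exactly {black, grey, teal, white, yellow} — 5 values for 5 variables — and grey appears only in O's list, so O = grey.

O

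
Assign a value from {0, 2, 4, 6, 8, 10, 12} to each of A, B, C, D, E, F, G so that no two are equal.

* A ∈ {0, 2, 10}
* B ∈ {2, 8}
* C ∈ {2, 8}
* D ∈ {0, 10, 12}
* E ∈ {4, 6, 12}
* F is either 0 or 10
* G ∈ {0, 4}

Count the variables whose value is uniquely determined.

3

Among the 7 variables, 6 fits only E (and all 7 values in {0, 2, 4, 6, 8, 10, 12} must be used), so E = 6.
Among the 6 still-open variables, 4 fits only G (and all 6 values in {0, 2, 4, 8, 10, 12} must be used), so G = 4.
The 5 still-open variables draw from only 5 values {0, 2, 8, 10, 12}, so each is used; only D can be 12, hence D = 12.
The 2 variables B and C are confined to {2, 8}, which locks those values in; drop them from A.
Determined: D=12, E=6, G=4. The other variables each still have more than one consistent value. That makes 3.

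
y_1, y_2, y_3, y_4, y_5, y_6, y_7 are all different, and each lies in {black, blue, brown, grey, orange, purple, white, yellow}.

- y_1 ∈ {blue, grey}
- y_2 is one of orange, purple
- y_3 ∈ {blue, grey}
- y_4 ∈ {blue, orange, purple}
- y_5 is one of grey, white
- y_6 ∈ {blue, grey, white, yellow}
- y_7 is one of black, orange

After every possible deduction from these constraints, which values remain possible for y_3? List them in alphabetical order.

blue, grey

Among the 7 variables, black fits only y_7 (and all 7 values in {black, blue, grey, orange, purple, white, yellow} must be used), so y_7 = black.
The 6 still-open variables draw from only 6 values {blue, grey, orange, purple, white, yellow}, so each is used; only y_6 can be yellow, hence y_6 = yellow.
The 5 still-open variables together cover exactly {blue, grey, orange, purple, white} — 5 values for 5 variables — and white appears only in y_5's list, so y_5 = white.
y_1 and y_3 between them cover only {blue, grey} — a naked pair. Remove those values from y_4.
No further eliminations apply; y_3 can still be any of blue, grey.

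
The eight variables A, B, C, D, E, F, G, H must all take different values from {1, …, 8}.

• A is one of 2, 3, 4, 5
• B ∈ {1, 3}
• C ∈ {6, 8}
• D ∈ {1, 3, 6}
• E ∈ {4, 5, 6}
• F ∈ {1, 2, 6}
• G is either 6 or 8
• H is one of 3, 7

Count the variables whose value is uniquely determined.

2

The 8 variables draw from only 8 values {1, 2, 3, 4, 5, 6, 7, 8}, so each is used; only H can be 7, hence H = 7.
C and G share exactly the 2 values {6, 8}; by pigeonhole those values go to them, so strike 6, 8 from D, E, F.
B and D between them cover only {1, 3} — a naked pair. Remove those values from A, F.
F's domain is down to {2}, so F = 2. Strike 2 from A.
Determined: F=2, H=7. The other variables each still have more than one consistent value. That makes 2.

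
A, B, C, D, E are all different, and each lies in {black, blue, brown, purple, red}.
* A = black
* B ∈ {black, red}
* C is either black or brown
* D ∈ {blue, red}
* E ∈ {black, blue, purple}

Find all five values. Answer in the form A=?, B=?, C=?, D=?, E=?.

A=black, B=red, C=brown, D=blue, E=purple

A must be black (only option left). Eliminate black elsewhere: B, C, E.
B must be red (only option left). Remove red from D.
C has just one choice, so C = brown.
That leaves D = blue. So E can't be blue.
E must be purple (only option left).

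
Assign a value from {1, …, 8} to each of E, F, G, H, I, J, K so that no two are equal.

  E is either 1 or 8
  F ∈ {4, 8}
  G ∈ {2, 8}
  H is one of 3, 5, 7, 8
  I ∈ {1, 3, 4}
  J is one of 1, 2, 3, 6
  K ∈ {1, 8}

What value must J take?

E and K share exactly the 2 values {1, 8}; by pigeonhole those values go to them, so strike 1, 8 from F, G, H, I, J.
F's domain is down to {4}, so F = 4. Strike 4 from I.
G's domain is down to {2}, so G = 2. So J can't be 2.
I has just one choice, so I = 3. Remove 3 from H, J.
So J = 6.

6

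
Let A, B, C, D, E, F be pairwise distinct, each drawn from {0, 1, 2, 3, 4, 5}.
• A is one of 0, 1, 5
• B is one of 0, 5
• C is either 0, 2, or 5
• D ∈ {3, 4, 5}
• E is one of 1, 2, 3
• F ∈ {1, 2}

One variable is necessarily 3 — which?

Among the 6 variables, 4 fits only D (and all 6 values in {0, 1, 2, 3, 4, 5} must be used), so D = 4.
Among the 5 still-open variables, 3 fits only E (and all 5 values in {0, 1, 2, 3, 5} must be used), so E = 3.

E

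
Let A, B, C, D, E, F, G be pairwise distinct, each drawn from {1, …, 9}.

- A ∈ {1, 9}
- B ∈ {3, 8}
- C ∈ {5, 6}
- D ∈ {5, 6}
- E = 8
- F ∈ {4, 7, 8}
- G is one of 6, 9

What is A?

E has just one choice, so E = 8. Remove 8 from B, F.
B must be 3 (only option left).
C and D share exactly the 2 values {5, 6}; by pigeonhole those values go to them, so strike 5, 6 from G.
That leaves G = 9. Remove 9 from A.
So A = 1.

1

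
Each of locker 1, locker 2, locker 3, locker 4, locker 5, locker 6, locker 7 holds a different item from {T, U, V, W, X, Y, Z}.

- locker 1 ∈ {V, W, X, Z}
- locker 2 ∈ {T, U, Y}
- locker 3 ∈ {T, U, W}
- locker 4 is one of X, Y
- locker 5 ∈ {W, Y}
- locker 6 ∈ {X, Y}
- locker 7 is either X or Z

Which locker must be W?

locker 5

The 7 variables together cover exactly {T, U, V, W, X, Y, Z} — 7 values for 7 variables — and V appears only in locker 1's list, so locker 1 = V.
The 6 still-open variables draw from only 6 values {T, U, W, X, Y, Z}, so each is used; only locker 7 can be Z, hence locker 7 = Z.
locker 4 and locker 6 between them cover only {X, Y} — a naked pair. Remove those values from locker 2, locker 5.
So W goes to locker 5.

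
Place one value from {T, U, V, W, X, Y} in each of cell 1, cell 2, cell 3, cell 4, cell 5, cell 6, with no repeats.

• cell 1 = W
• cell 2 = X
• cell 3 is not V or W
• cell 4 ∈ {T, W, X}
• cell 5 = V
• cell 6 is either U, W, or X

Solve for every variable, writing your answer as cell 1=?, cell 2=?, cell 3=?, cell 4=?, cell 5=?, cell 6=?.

cell 1 must be W (only option left). Strike W from cell 4, cell 6.
cell 2 has just one choice, so cell 2 = X. So cell 3, cell 4, cell 6 can't be X.
cell 4 has just one choice, so cell 4 = T. Strike T from cell 3.
cell 5's domain is down to {V}, so cell 5 = V.
cell 6 has just one choice, so cell 6 = U. So cell 3 can't be U.
That leaves cell 3 = Y.

cell 1=W, cell 2=X, cell 3=Y, cell 4=T, cell 5=V, cell 6=U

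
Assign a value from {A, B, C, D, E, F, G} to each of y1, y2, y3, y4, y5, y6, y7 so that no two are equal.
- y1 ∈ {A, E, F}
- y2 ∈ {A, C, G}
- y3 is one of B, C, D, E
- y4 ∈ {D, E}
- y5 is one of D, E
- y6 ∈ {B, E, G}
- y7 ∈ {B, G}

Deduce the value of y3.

C

Among the 7 variables, F fits only y1 (and all 7 values in {A, B, C, D, E, F, G} must be used), so y1 = F.
The 6 still-open variables draw from only 6 values {A, B, C, D, E, G}, so each is used; only y2 can be A, hence y2 = A.
The 5 still-open variables draw from only 5 values {B, C, D, E, G}, so each is used; only y3 can be C, hence y3 = C.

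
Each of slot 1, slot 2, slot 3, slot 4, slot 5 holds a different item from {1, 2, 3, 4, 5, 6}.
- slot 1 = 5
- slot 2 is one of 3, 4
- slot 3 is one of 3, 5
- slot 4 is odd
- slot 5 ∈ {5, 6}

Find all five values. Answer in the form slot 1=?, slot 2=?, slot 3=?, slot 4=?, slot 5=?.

slot 1 has just one choice, so slot 1 = 5. Remove 5 from slot 3, slot 4, slot 5.
That leaves slot 3 = 3. So slot 2, slot 4 can't be 3.
That leaves slot 4 = 1.
slot 5 must be 6 (only option left).
slot 2 has just one choice, so slot 2 = 4.

slot 1=5, slot 2=4, slot 3=3, slot 4=1, slot 5=6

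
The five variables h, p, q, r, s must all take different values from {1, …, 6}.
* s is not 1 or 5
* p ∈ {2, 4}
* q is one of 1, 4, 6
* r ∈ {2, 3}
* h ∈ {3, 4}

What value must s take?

The 5 variables together cover exactly {1, 2, 3, 4, 6} — 5 values for 5 variables — and 1 appears only in q's list, so q = 1.
Among the 4 still-open variables, 6 fits only s (and all 4 values in {2, 3, 4, 6} must be used), so s = 6.

6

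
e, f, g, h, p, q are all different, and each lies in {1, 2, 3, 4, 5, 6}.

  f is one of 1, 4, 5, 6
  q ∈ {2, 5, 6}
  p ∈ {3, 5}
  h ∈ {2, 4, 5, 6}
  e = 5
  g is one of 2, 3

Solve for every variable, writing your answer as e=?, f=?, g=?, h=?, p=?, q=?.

e=5, f=1, g=2, h=4, p=3, q=6

e has just one choice, so e = 5. So f, h, p, q can't be 5.
p must be 3 (only option left). So g can't be 3.
g must be 2 (only option left). Eliminate 2 elsewhere: h, q.
q's domain is down to {6}, so q = 6. So f, h can't be 6.
That leaves h = 4. Eliminate 4 elsewhere: f.
f has just one choice, so f = 1.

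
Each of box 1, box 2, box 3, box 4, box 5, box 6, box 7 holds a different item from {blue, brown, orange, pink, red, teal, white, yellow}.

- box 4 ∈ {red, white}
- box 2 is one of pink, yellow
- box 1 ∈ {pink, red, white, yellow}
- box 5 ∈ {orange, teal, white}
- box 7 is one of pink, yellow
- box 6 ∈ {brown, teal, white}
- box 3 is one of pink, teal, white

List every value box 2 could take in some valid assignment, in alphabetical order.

Among the 7 variables, brown fits only box 6 (and all 7 values in {brown, orange, pink, red, teal, white, yellow} must be used), so box 6 = brown.
The 6 still-open variables draw from only 6 values {orange, pink, red, teal, white, yellow}, so each is used; only box 5 can be orange, hence box 5 = orange.
Among the 5 still-open variables, teal fits only box 3 (and all 5 values in {pink, red, teal, white, yellow} must be used), so box 3 = teal.
The 2 variables box 2 and box 7 are confined to {pink, yellow}, which locks those values in; drop them from box 1.
No further eliminations apply; box 2 can still be any of pink, yellow.

pink, yellow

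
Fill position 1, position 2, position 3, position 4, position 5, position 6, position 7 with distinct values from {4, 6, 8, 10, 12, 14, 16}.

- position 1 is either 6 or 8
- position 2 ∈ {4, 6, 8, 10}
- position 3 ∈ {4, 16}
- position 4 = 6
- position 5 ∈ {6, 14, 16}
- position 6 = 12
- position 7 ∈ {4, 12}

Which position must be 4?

position 7

position 4's domain is down to {6}, so position 4 = 6. Remove 6 from position 1, position 2, position 5.
position 6 must be 12 (only option left). Eliminate 12 elsewhere: position 7.
So 4 goes to position 7.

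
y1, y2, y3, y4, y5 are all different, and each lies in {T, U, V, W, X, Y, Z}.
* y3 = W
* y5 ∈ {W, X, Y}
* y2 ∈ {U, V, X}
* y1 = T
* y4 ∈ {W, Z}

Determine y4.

y1 must be T (only option left).
That leaves y3 = W. Remove W from y4, y5.
So y4 = Z.

Z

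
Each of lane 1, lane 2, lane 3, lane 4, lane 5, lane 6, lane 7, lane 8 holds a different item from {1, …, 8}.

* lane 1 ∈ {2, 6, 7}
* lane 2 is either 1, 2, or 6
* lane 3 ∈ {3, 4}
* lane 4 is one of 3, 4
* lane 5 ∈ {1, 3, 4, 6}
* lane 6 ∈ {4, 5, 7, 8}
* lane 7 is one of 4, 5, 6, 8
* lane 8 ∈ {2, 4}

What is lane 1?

lane 3 and lane 4 between them cover only {3, 4} — a naked pair. Remove those values from lane 5, lane 6, lane 7, lane 8.
lane 8's domain is down to {2}, so lane 8 = 2. Remove 2 from lane 1, lane 2.
lane 2 and lane 5 between them cover only {1, 6} — a naked pair. Remove those values from lane 1, lane 7.
So lane 1 = 7.

7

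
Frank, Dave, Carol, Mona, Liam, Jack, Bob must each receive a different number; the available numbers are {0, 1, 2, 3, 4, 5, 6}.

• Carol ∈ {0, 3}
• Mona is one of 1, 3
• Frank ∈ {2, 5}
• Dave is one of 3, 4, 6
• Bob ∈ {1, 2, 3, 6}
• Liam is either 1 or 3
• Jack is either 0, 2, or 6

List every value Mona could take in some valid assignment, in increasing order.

1, 3

The 7 variables together cover exactly {0, 1, 2, 3, 4, 5, 6} — 7 values for 7 variables — and 4 appears only in Dave's list, so Dave = 4.
The 6 still-open variables draw from only 6 values {0, 1, 2, 3, 5, 6}, so each is used; only Frank can be 5, hence Frank = 5.
The 2 variables Mona and Liam are confined to {1, 3}, which locks those values in; drop them from Carol, Bob.
Carol's domain is down to {0}, so Carol = 0. So Jack can't be 0.
No further eliminations apply; Mona can still be any of 1, 3.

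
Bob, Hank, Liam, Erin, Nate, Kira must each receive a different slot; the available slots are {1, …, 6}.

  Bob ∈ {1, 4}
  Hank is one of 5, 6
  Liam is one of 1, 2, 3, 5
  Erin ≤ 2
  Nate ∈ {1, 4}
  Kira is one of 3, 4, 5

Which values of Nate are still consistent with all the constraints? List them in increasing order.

1, 4

The 6 variables draw from only 6 values {1, 2, 3, 4, 5, 6}, so each is used; only Hank can be 6, hence Hank = 6.
Bob and Nate between them cover only {1, 4} — a naked pair. Remove those values from Liam, Erin, Kira.
Erin has just one choice, so Erin = 2. Eliminate 2 elsewhere: Liam.
No further eliminations apply; Nate can still be any of 1, 4.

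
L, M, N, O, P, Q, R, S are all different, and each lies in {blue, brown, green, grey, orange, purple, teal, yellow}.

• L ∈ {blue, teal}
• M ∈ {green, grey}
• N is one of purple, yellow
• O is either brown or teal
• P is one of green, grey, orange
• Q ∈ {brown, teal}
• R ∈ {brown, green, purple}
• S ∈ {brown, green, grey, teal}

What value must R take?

Among the 8 variables, blue fits only L (and all 8 values in {blue, brown, green, grey, orange, purple, teal, yellow} must be used), so L = blue.
Among the 7 still-open variables, orange fits only P (and all 7 values in {brown, green, grey, orange, purple, teal, yellow} must be used), so P = orange.
The 6 still-open variables together cover exactly {brown, green, grey, purple, teal, yellow} — 6 values for 6 variables — and yellow appears only in N's list, so N = yellow.
The 5 still-open variables draw from only 5 values {brown, green, grey, purple, teal}, so each is used; only R can be purple, hence R = purple.

purple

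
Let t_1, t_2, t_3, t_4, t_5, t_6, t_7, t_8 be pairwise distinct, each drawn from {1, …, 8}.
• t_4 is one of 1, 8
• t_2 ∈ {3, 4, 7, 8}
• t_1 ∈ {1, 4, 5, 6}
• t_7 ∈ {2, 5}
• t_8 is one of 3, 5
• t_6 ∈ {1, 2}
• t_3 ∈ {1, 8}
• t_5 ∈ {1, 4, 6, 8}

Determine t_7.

5

Among the 8 variables, 7 fits only t_2 (and all 8 values in {1, 2, 3, 4, 5, 6, 7, 8} must be used), so t_2 = 7.
The 7 still-open variables together cover exactly {1, 2, 3, 4, 5, 6, 8} — 7 values for 7 variables — and 3 appears only in t_8's list, so t_8 = 3.
t_3 and t_4 share exactly the 2 values {1, 8}; by pigeonhole those values go to them, so strike 1, 8 from t_1, t_5, t_6.
t_6 has just one choice, so t_6 = 2. Remove 2 from t_7.
So t_7 = 5.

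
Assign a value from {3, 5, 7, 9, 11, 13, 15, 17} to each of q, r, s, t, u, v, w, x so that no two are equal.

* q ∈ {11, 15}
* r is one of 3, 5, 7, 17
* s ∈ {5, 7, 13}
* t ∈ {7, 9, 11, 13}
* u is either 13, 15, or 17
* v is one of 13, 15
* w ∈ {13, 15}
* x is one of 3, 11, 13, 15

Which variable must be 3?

x

The 8 variables draw from only 8 values {3, 5, 7, 9, 11, 13, 15, 17}, so each is used; only t can be 9, hence t = 9.
v and w share exactly the 2 values {13, 15}; by pigeonhole those values go to them, so strike 13, 15 from q, s, u, x.
That leaves q = 11. So x can't be 11.
So 3 goes to x.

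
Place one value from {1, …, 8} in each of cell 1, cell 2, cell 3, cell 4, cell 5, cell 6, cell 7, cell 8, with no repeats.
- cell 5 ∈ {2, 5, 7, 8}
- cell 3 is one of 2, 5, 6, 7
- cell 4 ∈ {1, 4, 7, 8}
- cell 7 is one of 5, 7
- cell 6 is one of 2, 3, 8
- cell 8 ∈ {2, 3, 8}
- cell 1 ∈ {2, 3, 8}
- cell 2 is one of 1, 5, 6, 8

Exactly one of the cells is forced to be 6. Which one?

cell 3

The 8 variables draw from only 8 values {1, 2, 3, 4, 5, 6, 7, 8}, so each is used; only cell 4 can be 4, hence cell 4 = 4.
The 7 still-open variables draw from only 7 values {1, 2, 3, 5, 6, 7, 8}, so each is used; only cell 2 can be 1, hence cell 2 = 1.
The 6 still-open variables together cover exactly {2, 3, 5, 6, 7, 8} — 6 values for 6 variables — and 6 appears only in cell 3's list, so cell 3 = 6.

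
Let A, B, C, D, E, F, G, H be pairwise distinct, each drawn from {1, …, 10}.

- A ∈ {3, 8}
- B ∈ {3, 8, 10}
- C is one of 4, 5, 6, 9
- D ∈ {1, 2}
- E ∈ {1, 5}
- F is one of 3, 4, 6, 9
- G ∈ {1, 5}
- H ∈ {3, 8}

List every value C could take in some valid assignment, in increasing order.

The 2 variables A and H are confined to {3, 8}, which locks those values in; drop them from B, F.
That leaves B = 10.
The 2 variables E and G are confined to {1, 5}, which locks those values in; drop them from C, D.
D must be 2 (only option left).
No further eliminations apply; C can still be any of 4, 6, 9.

4, 6, 9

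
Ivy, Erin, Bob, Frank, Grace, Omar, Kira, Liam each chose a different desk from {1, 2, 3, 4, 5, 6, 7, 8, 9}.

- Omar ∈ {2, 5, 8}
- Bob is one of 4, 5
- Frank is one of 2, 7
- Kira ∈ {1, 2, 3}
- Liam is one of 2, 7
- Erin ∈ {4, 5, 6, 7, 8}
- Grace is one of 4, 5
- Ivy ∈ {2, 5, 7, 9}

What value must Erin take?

6

The 2 variables Bob and Grace are confined to {4, 5}, which locks those values in; drop them from Ivy, Erin, Omar.
Frank and Liam share exactly the 2 values {2, 7}; by pigeonhole those values go to them, so strike 2, 7 from Ivy, Erin, Omar, Kira.
That leaves Ivy = 9.
Omar must be 8 (only option left). Remove 8 from Erin.
So Erin = 6.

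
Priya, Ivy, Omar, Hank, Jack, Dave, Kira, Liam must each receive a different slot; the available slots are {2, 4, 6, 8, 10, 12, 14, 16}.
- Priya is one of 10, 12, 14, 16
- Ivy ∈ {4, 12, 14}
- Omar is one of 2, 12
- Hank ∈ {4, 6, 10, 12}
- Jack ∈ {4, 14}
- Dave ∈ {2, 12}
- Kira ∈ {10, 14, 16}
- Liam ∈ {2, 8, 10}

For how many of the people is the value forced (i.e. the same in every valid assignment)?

2

Among the 8 variables, 6 fits only Hank (and all 8 values in {2, 4, 6, 8, 10, 12, 14, 16} must be used), so Hank = 6.
The 7 still-open variables draw from only 7 values {2, 4, 8, 10, 12, 14, 16}, so each is used; only Liam can be 8, hence Liam = 8.
Omar and Dave share exactly the 2 values {2, 12}; by pigeonhole those values go to them, so strike 2, 12 from Priya, Ivy.
The 2 variables Ivy and Jack are confined to {4, 14}, which locks those values in; drop them from Priya, Kira.
Determined: Hank=6, Liam=8. The other people each still have more than one consistent value. That makes 2.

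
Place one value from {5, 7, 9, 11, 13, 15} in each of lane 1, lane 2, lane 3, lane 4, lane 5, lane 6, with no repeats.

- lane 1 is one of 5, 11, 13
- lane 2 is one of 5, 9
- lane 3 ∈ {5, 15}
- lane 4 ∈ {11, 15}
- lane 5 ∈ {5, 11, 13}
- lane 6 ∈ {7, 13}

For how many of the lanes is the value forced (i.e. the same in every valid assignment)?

The 6 variables draw from only 6 values {5, 7, 9, 11, 13, 15}, so each is used; only lane 6 can be 7, hence lane 6 = 7.
The 5 still-open variables together cover exactly {5, 9, 11, 13, 15} — 5 values for 5 variables — and 9 appears only in lane 2's list, so lane 2 = 9.
Determined: lane 2=9, lane 6=7. The other lanes each still have more than one consistent value. That makes 2.

2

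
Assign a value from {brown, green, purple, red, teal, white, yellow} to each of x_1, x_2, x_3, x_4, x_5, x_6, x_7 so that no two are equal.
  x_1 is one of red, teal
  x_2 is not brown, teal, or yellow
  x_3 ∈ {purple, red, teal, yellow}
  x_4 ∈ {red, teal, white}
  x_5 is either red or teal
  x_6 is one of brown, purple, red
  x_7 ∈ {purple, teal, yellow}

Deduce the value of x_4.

The 7 variables draw from only 7 values {brown, green, purple, red, teal, white, yellow}, so each is used; only x_6 can be brown, hence x_6 = brown.
The 6 still-open variables draw from only 6 values {green, purple, red, teal, white, yellow}, so each is used; only x_2 can be green, hence x_2 = green.
The 5 still-open variables together cover exactly {purple, red, teal, white, yellow} — 5 values for 5 variables — and white appears only in x_4's list, so x_4 = white.

white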